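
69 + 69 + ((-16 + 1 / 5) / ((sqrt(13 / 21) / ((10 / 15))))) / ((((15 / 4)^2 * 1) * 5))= 138 - 2528 * sqrt(273) / 219375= 137.81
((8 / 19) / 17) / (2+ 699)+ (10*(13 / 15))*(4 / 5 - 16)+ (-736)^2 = 1839339089392 / 3396345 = 541564.27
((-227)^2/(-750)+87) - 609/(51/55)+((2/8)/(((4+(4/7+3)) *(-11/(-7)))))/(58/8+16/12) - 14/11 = -639.74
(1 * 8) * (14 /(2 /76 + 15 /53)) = 32224 /89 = 362.07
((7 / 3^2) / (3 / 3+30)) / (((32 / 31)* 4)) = 7 / 1152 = 0.01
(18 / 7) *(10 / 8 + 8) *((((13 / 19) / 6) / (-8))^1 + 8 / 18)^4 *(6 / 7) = 71008048214917 / 101694317985792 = 0.70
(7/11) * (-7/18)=-49/198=-0.25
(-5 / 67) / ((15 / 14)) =-14 / 201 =-0.07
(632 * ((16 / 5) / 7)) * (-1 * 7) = -2022.40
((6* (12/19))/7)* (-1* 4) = -288/133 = -2.17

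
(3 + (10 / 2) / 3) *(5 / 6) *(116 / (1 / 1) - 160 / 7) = 3260 / 9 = 362.22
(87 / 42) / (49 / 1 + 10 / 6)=87 / 2128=0.04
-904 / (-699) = 904 / 699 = 1.29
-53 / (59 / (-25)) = 22.46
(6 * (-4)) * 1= -24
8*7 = 56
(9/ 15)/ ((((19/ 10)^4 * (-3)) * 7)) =-2000/ 912247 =-0.00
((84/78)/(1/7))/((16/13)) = 49/8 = 6.12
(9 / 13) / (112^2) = 9 / 163072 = 0.00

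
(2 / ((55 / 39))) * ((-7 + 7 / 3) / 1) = -364 / 55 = -6.62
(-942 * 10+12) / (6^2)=-784 / 3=-261.33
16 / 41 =0.39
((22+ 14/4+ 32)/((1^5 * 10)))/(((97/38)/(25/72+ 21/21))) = 437/144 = 3.03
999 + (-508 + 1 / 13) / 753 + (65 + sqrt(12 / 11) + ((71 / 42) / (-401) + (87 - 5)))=2*sqrt(33) / 11 + 62941640201 / 54955446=1146.37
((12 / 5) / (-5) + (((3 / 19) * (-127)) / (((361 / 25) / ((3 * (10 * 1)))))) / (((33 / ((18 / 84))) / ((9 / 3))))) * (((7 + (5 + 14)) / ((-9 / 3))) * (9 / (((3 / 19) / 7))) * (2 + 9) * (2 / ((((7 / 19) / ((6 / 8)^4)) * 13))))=1381320621 / 212800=6491.17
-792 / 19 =-41.68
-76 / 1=-76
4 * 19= 76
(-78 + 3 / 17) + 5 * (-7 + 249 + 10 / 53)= 1020941 / 901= 1133.12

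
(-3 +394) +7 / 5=1962 / 5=392.40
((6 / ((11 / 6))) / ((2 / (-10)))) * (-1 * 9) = 1620 / 11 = 147.27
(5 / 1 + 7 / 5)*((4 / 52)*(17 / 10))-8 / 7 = -696 / 2275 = -0.31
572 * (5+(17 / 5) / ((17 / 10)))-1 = 4003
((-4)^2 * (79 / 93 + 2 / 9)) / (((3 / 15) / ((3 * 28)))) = 669760 / 93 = 7201.72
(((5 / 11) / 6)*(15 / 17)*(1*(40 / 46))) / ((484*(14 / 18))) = 1125 / 7285894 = 0.00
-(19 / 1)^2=-361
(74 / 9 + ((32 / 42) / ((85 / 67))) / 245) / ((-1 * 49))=-10790566 / 64286775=-0.17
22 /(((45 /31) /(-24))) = -5456 /15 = -363.73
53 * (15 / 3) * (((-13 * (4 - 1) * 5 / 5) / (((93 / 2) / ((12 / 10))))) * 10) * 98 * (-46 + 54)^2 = -518568960 / 31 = -16728030.97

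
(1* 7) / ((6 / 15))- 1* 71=-107 / 2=-53.50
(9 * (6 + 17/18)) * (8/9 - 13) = -13625/18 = -756.94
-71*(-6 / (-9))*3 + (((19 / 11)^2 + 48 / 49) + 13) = -741344 / 5929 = -125.04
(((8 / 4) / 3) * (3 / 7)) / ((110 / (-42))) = -6 / 55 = -0.11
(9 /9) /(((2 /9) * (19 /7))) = 63 /38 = 1.66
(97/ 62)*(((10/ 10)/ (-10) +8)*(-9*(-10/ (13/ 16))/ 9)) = 61304/ 403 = 152.12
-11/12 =-0.92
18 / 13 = 1.38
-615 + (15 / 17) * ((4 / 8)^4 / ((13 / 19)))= -614.92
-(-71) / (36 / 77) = 5467 / 36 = 151.86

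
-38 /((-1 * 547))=38 /547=0.07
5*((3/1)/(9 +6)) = 1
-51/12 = -17/4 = -4.25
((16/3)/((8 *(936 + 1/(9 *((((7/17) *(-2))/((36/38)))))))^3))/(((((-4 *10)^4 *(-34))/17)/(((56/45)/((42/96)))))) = -2352637/333233208116198380800000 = -0.00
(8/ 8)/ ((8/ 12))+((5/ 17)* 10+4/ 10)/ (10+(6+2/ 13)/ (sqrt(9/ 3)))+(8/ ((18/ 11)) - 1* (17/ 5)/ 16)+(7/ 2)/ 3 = 209449121/ 27111600 - 14768* sqrt(3)/ 188275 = 7.59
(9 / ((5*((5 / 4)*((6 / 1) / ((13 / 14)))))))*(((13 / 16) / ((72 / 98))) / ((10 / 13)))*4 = 15379 / 12000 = 1.28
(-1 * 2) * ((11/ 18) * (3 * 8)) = -88/ 3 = -29.33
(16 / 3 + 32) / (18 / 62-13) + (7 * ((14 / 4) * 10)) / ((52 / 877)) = 126894943 / 30732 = 4129.08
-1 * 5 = -5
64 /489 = 0.13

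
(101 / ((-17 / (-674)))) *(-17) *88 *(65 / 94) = -4142375.32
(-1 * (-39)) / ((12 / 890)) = 5785 / 2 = 2892.50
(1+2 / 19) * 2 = 2.21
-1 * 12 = -12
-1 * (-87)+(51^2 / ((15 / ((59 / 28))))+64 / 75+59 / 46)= 21953051 / 48300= 454.51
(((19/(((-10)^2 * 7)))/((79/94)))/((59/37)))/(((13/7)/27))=0.29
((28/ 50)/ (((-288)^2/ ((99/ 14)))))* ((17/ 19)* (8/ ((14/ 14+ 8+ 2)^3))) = 17/ 66211200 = 0.00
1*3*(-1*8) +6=-18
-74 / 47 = -1.57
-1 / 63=-0.02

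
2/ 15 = 0.13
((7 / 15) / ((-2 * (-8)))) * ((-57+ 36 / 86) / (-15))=0.11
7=7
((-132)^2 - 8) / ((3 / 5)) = 87080 / 3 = 29026.67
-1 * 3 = -3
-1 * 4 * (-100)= 400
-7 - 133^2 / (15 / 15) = -17696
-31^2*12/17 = -11532/17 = -678.35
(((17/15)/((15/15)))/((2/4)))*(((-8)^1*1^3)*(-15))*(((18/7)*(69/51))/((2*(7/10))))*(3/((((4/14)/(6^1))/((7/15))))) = 19872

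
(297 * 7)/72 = 231/8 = 28.88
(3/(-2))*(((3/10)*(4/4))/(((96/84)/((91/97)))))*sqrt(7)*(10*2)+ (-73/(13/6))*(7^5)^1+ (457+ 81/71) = -522241222/923 - 5733*sqrt(7)/776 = -565828.02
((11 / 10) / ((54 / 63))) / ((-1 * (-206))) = 77 / 12360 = 0.01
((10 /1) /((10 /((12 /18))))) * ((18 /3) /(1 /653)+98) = 8032 /3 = 2677.33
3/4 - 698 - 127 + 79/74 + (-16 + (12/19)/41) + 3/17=-1644391289/1959964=-838.99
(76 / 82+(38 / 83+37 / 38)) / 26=23459 / 258628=0.09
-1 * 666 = -666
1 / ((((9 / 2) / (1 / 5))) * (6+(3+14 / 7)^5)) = 2 / 140895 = 0.00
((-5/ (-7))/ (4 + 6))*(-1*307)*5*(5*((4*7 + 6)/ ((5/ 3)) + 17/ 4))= -756755/ 56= -13513.48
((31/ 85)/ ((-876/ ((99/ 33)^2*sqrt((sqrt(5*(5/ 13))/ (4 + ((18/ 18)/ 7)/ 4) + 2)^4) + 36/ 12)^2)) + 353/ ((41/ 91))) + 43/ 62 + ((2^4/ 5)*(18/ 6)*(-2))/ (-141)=32013422659370831496281/ 40855042272733411060 - 34634673864*sqrt(13)/ 302617344913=783.17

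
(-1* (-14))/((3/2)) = 28/3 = 9.33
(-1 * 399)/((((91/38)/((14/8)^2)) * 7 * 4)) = -7581/416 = -18.22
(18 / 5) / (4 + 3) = 18 / 35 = 0.51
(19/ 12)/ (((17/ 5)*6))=95/ 1224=0.08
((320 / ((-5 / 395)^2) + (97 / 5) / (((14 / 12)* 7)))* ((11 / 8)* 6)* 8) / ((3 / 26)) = 279876729704 / 245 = 1142353998.79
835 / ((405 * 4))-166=-53617 / 324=-165.48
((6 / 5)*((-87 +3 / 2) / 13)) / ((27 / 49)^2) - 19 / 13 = -48184 / 1755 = -27.46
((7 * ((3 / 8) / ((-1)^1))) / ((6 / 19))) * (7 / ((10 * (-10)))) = 931 / 1600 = 0.58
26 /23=1.13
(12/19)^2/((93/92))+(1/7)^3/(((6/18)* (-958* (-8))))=11608602405/29418363632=0.39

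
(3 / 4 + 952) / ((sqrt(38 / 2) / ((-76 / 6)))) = -3811 * sqrt(19) / 6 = -2768.63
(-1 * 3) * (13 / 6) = -13 / 2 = -6.50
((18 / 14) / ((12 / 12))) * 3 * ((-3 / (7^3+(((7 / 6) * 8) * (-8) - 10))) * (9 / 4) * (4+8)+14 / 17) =181413 / 92225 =1.97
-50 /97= -0.52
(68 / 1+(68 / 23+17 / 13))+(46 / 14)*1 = 158126 / 2093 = 75.55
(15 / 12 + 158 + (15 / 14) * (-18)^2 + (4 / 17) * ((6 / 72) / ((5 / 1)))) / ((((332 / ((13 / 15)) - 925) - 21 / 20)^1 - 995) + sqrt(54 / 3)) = -6265176707959 / 19027766720151 - 12220974740 * sqrt(2) / 19027766720151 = -0.33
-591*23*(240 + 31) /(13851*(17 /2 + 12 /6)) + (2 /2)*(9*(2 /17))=-40003408 /1648269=-24.27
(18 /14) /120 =3 /280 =0.01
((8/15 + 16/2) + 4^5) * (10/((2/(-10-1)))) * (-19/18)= 1618496/27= 59944.30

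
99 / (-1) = -99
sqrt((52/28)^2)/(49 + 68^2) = 13/32711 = 0.00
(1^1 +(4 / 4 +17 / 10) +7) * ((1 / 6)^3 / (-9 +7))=-107 / 4320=-0.02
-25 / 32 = -0.78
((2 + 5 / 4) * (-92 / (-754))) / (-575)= -1 / 1450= -0.00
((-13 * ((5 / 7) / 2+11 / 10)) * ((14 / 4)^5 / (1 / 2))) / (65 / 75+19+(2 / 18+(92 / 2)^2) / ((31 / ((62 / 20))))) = -14326767 / 166664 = -85.96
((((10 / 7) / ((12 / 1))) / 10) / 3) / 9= 1 / 2268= 0.00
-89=-89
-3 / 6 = -1 / 2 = -0.50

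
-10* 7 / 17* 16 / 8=-140 / 17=-8.24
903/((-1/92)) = -83076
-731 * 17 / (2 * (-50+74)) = -12427 / 48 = -258.90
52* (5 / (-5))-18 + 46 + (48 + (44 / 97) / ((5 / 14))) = 12256 / 485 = 25.27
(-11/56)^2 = 121/3136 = 0.04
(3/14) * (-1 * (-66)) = 99/7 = 14.14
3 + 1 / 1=4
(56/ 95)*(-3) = -1.77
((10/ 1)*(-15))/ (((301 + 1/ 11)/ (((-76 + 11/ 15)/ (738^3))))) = 62095/ 665624682432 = 0.00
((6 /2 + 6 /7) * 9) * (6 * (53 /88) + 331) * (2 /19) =1222.72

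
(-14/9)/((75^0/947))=-13258/9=-1473.11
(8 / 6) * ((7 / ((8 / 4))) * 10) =140 / 3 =46.67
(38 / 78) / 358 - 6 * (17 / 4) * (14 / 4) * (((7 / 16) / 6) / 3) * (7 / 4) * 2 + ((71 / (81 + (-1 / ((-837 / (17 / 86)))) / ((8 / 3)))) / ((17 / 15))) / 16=-3562987335106385 / 472372558165248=-7.54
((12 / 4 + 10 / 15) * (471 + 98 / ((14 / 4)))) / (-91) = -5489 / 273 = -20.11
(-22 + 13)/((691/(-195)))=2.54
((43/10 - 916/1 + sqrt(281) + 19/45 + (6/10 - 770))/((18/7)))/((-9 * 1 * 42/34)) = 2571437/43740 - 17 * sqrt(281)/486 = 58.20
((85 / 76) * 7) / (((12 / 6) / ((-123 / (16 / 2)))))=-73185 / 1216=-60.19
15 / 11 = 1.36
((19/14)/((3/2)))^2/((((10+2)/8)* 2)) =361/1323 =0.27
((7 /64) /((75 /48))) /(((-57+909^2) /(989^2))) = 978121 /11803200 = 0.08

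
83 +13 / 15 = 1258 / 15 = 83.87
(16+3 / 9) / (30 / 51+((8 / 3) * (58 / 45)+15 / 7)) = 262395 / 99091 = 2.65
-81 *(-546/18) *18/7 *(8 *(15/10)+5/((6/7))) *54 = 6084234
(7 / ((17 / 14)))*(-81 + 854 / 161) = -170618 / 391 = -436.36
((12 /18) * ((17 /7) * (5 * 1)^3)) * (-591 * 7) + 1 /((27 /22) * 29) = -655566728 /783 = -837249.97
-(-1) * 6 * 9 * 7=378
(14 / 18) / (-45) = -7 / 405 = -0.02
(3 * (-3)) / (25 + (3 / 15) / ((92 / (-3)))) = -4140 / 11497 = -0.36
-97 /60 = -1.62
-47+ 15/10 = -91/2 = -45.50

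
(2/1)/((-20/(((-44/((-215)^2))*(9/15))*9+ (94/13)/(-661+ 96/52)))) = 15952861/9902550625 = 0.00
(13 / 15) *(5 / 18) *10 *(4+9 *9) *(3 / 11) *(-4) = -22100 / 99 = -223.23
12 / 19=0.63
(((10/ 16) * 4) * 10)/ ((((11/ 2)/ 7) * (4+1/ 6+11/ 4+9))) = 4200/ 2101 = 2.00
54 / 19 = 2.84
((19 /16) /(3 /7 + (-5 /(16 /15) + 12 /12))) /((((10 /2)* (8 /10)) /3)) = -399 /1460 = -0.27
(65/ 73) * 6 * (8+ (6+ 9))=8970/ 73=122.88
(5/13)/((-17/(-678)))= 3390/221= 15.34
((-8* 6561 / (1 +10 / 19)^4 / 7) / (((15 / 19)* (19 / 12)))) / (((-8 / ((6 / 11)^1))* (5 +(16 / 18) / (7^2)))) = 1292814554472 / 86086706915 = 15.02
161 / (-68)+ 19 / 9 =-157 / 612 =-0.26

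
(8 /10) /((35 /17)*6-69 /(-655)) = 8908 /138723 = 0.06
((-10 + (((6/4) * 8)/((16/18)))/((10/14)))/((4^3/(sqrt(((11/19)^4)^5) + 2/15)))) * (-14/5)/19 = -7881693790116391/2795766213557256000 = -0.00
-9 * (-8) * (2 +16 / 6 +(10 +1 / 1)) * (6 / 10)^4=91368 / 625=146.19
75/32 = 2.34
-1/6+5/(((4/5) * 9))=19/36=0.53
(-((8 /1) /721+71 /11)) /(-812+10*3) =51279 /6202042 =0.01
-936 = -936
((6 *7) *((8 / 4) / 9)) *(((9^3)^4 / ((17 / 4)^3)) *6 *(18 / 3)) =6073364752487424 / 4913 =1236182526457.85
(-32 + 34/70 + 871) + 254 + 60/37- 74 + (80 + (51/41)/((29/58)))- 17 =57692769/53095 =1086.60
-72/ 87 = -24/ 29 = -0.83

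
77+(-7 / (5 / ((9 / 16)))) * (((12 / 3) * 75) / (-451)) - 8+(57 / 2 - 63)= 35.02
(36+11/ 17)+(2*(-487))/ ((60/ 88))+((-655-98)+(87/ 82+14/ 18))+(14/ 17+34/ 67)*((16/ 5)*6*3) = -8684819153/ 4202910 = -2066.38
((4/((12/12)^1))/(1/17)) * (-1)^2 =68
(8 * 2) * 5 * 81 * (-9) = -58320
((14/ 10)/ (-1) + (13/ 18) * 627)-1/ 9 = 451.32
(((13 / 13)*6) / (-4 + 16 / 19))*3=-57 / 10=-5.70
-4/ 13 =-0.31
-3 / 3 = -1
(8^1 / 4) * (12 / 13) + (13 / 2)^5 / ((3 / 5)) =19340.02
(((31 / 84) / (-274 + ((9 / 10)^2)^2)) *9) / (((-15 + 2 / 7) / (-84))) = -19530000 / 281544217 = -0.07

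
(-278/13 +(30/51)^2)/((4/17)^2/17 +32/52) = -671857/19756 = -34.01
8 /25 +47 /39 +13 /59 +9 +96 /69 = 16057859 /1323075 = 12.14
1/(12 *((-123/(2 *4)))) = -2/369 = -0.01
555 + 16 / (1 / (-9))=411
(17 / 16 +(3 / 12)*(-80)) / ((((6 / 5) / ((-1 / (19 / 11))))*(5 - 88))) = -5555 / 50464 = -0.11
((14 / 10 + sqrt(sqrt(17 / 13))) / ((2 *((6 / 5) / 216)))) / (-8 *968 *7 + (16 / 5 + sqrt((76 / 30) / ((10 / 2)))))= -0.00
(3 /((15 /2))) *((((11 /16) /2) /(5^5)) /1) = 11 /250000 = 0.00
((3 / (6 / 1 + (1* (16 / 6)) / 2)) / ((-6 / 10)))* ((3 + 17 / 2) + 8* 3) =-1065 / 44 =-24.20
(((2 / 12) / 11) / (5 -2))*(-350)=-175 / 99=-1.77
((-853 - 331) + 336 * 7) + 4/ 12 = 3505/ 3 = 1168.33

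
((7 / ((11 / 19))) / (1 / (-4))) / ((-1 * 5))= 532 / 55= 9.67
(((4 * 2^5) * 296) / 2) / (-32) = -592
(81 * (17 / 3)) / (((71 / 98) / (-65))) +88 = -2917582 / 71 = -41092.70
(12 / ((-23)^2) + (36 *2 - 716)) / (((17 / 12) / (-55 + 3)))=212574336 / 8993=23637.76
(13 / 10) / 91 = 1 / 70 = 0.01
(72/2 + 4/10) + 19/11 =38.13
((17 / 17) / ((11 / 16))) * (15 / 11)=240 / 121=1.98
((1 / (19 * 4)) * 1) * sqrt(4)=1 / 38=0.03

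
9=9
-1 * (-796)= 796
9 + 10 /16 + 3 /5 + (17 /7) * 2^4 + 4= 14863 /280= 53.08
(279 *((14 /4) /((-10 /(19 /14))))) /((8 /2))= -33.13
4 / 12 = 1 / 3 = 0.33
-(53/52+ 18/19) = -1943/988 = -1.97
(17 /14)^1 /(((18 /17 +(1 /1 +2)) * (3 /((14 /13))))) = 289 /2691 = 0.11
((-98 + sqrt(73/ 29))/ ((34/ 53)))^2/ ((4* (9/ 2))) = 260852167/ 201144 - 137641* sqrt(2117)/ 150858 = 1254.86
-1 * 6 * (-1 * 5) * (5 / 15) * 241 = 2410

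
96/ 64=3/ 2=1.50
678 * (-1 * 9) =-6102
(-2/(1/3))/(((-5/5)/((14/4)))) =21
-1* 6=-6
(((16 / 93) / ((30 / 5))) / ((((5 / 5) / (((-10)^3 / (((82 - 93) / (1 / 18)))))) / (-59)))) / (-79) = 236000 / 2182059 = 0.11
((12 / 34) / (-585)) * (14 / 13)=-28 / 43095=-0.00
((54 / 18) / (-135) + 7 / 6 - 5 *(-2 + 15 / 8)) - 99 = -35003 / 360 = -97.23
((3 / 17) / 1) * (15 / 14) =45 / 238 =0.19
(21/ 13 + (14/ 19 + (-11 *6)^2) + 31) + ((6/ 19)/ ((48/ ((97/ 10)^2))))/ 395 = 342597842317/ 78052000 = 4389.35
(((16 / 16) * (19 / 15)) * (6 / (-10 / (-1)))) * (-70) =-266 / 5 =-53.20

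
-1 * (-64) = 64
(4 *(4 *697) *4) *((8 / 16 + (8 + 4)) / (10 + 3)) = 557600 / 13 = 42892.31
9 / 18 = 1 / 2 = 0.50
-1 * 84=-84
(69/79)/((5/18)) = 1242/395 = 3.14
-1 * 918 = -918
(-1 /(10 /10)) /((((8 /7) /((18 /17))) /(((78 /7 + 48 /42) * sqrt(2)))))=-387 * sqrt(2) /34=-16.10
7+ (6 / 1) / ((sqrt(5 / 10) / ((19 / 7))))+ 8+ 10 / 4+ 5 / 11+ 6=114 * sqrt(2) / 7+ 527 / 22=46.99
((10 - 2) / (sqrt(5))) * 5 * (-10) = -80 * sqrt(5) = -178.89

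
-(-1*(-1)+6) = -7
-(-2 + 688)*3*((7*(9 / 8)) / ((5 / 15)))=-194481 / 4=-48620.25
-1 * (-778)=778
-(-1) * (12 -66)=-54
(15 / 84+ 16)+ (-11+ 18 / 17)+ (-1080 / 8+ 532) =191941 / 476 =403.24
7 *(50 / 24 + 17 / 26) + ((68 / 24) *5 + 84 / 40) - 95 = -15489 / 260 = -59.57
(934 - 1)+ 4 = 937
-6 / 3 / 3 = -0.67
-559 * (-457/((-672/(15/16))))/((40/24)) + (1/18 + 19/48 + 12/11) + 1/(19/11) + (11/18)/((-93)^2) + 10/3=-12150159903797/58307268096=-208.38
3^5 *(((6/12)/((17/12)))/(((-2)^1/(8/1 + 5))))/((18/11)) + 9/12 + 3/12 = -11549/34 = -339.68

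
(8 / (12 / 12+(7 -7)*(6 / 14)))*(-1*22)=-176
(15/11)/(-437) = -0.00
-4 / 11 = -0.36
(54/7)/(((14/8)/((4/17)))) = 1.04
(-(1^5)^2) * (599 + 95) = -694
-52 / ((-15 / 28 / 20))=5824 / 3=1941.33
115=115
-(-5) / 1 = 5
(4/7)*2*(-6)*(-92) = 4416/7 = 630.86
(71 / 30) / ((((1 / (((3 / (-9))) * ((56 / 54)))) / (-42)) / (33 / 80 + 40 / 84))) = 30.54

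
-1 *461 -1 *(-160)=-301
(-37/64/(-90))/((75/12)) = 37/36000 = 0.00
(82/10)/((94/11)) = 451/470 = 0.96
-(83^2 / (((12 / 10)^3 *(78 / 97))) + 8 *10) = -84876965 / 16848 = -5037.81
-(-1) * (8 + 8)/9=16/9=1.78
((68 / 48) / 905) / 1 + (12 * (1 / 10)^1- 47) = -497371 / 10860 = -45.80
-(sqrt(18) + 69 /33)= -3* sqrt(2) -23 /11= -6.33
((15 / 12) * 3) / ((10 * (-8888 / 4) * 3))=-1 / 17776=-0.00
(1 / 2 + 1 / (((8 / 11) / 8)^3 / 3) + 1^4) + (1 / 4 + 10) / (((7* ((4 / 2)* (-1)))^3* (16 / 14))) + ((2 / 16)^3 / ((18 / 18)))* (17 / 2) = 200428701 / 50176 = 3994.51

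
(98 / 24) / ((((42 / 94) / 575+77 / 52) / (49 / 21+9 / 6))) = 56563325 / 5353758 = 10.57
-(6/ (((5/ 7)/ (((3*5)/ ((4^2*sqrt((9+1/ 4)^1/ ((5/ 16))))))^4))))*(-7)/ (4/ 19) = 0.25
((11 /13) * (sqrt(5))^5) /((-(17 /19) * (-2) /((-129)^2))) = 439874.16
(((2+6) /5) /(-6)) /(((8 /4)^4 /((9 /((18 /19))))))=-0.16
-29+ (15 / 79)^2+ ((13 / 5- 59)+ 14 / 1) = -2226912 / 31205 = -71.36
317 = 317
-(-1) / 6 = 1 / 6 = 0.17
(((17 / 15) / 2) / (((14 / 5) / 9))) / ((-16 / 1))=-51 / 448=-0.11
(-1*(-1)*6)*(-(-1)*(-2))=-12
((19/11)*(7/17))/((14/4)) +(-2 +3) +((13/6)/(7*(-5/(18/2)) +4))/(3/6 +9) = 3.26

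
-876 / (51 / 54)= -15768 / 17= -927.53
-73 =-73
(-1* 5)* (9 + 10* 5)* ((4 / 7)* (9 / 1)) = -10620 / 7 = -1517.14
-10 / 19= -0.53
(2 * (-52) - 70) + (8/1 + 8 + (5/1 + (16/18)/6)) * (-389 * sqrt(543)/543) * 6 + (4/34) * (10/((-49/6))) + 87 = -444238 * sqrt(543)/4887 - 72591/833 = -2205.37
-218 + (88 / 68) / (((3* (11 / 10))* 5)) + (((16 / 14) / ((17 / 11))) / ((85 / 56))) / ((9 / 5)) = -566110 / 2601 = -217.65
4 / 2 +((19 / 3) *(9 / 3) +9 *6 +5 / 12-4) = 857 / 12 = 71.42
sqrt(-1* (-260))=2* sqrt(65)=16.12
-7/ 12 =-0.58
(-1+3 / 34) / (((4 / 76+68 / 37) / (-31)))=675583 / 45186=14.95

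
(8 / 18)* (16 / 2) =32 / 9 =3.56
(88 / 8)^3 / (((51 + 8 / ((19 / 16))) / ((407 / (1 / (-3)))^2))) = 37701878049 / 1097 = 34368165.95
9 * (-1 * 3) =-27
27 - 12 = 15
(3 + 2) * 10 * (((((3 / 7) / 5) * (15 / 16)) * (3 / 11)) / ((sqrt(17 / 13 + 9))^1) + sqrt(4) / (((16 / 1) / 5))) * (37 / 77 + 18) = 960525 * sqrt(1742) / 6355888 + 177875 / 308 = 583.82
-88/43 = -2.05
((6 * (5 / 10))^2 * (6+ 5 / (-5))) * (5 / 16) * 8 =225 / 2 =112.50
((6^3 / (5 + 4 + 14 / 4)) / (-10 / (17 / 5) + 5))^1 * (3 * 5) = 22032 / 175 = 125.90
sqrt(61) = 7.81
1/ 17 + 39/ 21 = 228/ 119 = 1.92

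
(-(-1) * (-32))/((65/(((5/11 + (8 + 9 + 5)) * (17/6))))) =-31.32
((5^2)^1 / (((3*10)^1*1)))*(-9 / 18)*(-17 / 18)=85 / 216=0.39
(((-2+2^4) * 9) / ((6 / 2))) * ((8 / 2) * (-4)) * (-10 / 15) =448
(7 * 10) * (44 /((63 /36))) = 1760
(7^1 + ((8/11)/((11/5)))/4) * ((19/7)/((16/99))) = 146547/1232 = 118.95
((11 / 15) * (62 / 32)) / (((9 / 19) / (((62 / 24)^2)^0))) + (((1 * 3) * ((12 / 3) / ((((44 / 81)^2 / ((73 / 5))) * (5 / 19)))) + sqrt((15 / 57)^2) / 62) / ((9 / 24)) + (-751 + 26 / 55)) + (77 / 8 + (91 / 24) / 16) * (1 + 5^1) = 16404742713793 / 3078820800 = 5328.26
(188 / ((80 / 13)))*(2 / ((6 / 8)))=1222 / 15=81.47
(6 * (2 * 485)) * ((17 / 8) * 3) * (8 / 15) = 19788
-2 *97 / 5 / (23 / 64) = -12416 / 115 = -107.97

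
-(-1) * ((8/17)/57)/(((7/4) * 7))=32/47481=0.00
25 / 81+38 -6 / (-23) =71855 / 1863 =38.57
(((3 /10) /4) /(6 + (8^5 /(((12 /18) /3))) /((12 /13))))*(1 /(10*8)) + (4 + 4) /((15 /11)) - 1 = 276426667 /56800000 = 4.87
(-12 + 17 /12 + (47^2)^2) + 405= 58560905 /12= 4880075.42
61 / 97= 0.63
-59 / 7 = -8.43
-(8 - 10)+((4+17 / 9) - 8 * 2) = -73 / 9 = -8.11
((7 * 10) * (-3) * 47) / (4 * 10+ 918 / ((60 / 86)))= -7.28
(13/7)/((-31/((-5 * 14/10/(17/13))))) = 169/527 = 0.32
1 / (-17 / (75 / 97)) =-75 / 1649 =-0.05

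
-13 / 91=-0.14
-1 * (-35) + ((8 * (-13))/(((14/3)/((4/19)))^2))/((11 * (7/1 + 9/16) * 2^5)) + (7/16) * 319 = 65758526835/376704944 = 174.56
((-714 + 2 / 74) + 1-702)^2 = 2740941316 / 1369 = 2002148.51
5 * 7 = 35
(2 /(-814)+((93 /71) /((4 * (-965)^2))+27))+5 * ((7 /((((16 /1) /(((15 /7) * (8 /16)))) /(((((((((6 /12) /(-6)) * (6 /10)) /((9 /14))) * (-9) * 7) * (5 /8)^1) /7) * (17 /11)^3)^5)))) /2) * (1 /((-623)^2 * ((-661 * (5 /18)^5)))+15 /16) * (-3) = -9.202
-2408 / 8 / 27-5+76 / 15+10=-1.08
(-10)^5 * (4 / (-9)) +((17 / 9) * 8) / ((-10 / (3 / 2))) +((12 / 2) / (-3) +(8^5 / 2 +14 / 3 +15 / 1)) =2737973 / 45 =60843.84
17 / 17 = 1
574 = 574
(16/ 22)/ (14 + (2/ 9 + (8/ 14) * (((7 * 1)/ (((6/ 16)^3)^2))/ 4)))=729/ 374704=0.00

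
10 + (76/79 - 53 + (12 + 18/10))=-11154/395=-28.24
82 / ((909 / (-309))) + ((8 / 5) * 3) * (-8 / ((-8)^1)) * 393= 2815666 / 1515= 1858.53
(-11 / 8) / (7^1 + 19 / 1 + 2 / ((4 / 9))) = -11 / 244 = -0.05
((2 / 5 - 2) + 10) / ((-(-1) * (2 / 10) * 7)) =6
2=2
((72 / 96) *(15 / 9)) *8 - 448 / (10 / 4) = -846 / 5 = -169.20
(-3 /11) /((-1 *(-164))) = -3 /1804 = -0.00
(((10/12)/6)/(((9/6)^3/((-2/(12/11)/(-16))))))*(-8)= -55/1458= -0.04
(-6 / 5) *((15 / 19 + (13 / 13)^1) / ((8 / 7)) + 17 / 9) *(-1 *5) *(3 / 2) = 2363 / 76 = 31.09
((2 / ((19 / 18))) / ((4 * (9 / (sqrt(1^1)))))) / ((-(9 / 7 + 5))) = -7 / 836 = -0.01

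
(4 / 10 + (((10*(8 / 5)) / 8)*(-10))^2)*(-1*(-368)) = 736736 / 5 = 147347.20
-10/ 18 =-5/ 9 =-0.56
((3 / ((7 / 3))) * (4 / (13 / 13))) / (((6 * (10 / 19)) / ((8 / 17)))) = 456 / 595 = 0.77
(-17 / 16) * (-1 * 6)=51 / 8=6.38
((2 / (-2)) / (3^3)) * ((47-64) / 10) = 17 / 270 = 0.06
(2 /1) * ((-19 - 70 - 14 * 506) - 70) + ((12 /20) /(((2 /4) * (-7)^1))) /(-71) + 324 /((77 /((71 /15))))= -395430316 /27335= -14466.08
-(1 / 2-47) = 93 / 2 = 46.50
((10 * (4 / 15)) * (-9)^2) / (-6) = -36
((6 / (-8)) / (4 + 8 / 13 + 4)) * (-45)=1755 / 448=3.92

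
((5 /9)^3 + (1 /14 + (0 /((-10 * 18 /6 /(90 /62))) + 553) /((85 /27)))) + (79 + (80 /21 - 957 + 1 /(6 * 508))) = -698.29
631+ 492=1123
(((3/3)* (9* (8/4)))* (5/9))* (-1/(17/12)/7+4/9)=3680/1071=3.44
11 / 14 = 0.79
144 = 144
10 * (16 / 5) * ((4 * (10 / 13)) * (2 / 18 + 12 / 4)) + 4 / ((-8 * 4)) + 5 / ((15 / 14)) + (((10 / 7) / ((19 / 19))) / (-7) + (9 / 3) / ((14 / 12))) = 14366155 / 45864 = 313.23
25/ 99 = 0.25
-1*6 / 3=-2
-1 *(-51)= 51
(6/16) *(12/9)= 1/2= 0.50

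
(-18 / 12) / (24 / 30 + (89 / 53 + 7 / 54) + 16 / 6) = -21465 / 75493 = -0.28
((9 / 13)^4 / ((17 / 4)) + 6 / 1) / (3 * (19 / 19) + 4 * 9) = 979822 / 6311981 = 0.16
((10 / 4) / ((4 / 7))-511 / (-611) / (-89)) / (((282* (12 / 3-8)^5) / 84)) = -13294239 / 10468610048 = -0.00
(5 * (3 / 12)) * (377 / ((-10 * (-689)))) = 29 / 424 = 0.07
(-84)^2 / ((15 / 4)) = 9408 / 5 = 1881.60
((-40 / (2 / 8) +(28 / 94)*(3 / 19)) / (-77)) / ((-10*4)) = -71419 / 1375220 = -0.05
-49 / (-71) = 49 / 71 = 0.69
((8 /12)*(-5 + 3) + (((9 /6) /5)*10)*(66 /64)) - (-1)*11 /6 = 115 /32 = 3.59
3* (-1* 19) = -57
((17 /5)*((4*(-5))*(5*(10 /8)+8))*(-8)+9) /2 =7761 /2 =3880.50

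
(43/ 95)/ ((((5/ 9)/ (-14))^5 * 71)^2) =43368450612139014663168/ 4676708984375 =9273284003.14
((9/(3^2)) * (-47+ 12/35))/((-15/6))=3266/175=18.66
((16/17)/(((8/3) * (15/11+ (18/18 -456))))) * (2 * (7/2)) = -231/42415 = -0.01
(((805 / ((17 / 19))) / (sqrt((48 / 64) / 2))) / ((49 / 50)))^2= 95484500000 / 42483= 2247593.15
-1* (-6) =6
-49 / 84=-7 / 12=-0.58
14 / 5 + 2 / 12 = 89 / 30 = 2.97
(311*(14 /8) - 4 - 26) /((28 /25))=51425 /112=459.15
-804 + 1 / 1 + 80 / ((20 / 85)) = -463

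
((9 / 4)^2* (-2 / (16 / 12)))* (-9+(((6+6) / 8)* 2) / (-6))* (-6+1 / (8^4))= -113462775 / 262144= -432.83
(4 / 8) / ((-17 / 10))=-5 / 17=-0.29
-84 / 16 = -21 / 4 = -5.25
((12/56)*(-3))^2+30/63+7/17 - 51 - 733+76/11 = -85302731/109956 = -775.79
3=3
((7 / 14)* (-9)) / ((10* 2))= -9 / 40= -0.22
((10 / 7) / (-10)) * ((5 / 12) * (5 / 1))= -25 / 84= -0.30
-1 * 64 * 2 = -128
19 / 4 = 4.75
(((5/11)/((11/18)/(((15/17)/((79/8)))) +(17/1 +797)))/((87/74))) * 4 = 1065600/565591147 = 0.00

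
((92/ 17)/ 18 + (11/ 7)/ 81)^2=9517225/ 92910321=0.10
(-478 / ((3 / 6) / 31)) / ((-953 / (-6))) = -177816 / 953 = -186.59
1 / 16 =0.06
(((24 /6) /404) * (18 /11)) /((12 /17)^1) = 0.02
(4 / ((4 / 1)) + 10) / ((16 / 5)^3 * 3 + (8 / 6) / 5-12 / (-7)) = 28875 / 263248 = 0.11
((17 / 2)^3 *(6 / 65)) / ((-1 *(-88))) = 14739 / 22880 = 0.64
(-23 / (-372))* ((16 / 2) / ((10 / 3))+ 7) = 1081 / 1860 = 0.58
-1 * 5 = -5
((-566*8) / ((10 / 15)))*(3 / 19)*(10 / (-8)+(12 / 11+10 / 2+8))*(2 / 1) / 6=-959370 / 209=-4590.29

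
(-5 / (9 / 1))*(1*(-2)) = 10 / 9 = 1.11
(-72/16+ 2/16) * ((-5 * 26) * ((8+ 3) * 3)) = 75075/4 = 18768.75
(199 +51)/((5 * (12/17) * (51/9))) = 25/2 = 12.50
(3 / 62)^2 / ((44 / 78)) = 0.00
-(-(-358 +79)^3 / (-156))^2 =-52406204859369 / 2704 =-19380992921.36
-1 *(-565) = 565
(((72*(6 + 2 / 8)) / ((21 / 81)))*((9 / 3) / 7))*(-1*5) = -182250 / 49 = -3719.39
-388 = -388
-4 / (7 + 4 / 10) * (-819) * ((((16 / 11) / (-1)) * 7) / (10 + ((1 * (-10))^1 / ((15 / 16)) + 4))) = -550368 / 407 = -1352.26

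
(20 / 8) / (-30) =-1 / 12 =-0.08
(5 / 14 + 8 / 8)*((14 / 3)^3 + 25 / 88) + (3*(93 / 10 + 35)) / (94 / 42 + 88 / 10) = 150.35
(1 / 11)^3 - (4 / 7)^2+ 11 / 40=-132471 / 2608760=-0.05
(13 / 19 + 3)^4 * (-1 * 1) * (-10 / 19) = 240100000 / 2476099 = 96.97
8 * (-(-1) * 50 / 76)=100 / 19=5.26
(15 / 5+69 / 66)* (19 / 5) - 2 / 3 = 4853 / 330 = 14.71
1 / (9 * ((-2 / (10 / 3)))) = -5 / 27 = -0.19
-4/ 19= -0.21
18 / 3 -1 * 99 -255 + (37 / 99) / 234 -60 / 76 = -153520379 / 440154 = -348.79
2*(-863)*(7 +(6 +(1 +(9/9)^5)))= -25890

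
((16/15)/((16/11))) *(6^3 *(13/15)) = 137.28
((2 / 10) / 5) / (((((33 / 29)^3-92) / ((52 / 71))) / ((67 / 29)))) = -43732 / 58491575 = -0.00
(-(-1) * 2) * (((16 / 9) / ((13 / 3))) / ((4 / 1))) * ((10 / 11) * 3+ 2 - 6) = -0.26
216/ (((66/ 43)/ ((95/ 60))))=2451/ 11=222.82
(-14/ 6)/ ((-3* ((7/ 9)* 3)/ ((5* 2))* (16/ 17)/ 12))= 85/ 2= 42.50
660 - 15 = 645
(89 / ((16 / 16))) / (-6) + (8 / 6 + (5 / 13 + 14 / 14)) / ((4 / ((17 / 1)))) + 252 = 9700 / 39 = 248.72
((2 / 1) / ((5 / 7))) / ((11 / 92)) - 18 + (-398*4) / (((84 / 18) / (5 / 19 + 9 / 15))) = -2114342 / 7315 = -289.04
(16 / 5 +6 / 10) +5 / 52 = 1013 / 260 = 3.90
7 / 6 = 1.17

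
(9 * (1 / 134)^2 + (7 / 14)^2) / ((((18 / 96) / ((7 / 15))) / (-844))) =-106296736 / 202005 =-526.21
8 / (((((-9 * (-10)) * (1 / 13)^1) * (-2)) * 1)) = -26 / 45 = -0.58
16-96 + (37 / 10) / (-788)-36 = -116.00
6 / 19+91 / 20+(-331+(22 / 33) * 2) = -370273 / 1140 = -324.80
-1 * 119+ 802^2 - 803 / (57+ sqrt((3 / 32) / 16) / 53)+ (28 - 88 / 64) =680944 * sqrt(6) / 4672737789+ 8013403105238211 / 12460634104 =643097.54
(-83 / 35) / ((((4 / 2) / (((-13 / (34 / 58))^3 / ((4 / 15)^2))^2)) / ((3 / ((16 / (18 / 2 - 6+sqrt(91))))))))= -7238398355095090555125*sqrt(91) / 1384144756736 - 21715195065285271665375 / 1384144756736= -65574871477.53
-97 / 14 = -6.93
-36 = -36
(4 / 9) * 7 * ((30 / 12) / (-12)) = -35 / 54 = -0.65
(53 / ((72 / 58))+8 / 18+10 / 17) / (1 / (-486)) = -722547 / 34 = -21251.38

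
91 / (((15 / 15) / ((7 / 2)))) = 637 / 2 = 318.50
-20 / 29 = -0.69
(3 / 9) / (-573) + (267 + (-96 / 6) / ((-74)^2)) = 267.00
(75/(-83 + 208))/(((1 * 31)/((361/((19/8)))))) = 456/155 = 2.94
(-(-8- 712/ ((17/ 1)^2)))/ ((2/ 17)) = 1512/ 17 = 88.94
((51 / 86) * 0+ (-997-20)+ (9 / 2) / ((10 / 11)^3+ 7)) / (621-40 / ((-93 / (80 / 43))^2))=-111799007526933 / 68303881599238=-1.64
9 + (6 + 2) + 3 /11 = 190 /11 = 17.27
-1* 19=-19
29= 29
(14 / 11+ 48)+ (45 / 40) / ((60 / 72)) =11137 / 220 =50.62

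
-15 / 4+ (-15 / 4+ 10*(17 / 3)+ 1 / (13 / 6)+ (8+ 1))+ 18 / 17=79145 / 1326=59.69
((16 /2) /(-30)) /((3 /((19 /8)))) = -0.21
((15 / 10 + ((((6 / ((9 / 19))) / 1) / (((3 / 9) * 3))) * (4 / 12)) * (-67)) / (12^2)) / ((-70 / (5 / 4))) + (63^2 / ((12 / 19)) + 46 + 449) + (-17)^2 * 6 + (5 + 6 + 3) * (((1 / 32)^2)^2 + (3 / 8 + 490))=4571597002625 / 297271296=15378.53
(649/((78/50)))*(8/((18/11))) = 713900/351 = 2033.90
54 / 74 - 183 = -6744 / 37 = -182.27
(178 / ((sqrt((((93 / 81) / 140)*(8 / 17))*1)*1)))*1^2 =267*sqrt(110670) / 31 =2865.26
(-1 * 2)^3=-8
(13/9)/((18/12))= 26/27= 0.96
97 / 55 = 1.76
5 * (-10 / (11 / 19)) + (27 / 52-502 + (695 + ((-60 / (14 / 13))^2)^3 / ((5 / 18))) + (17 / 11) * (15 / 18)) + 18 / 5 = 108686957402867866117 / 1009428420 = 107671782614.23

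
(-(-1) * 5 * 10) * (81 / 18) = 225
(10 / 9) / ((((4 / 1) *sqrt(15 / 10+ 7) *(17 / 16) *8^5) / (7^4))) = 12005 *sqrt(34) / 10653696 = 0.01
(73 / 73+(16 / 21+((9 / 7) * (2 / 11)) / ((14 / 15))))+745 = 1207919 / 1617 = 747.01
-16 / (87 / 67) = -12.32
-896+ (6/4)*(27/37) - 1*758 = -122315/74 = -1652.91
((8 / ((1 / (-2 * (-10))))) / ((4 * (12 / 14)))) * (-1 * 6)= -280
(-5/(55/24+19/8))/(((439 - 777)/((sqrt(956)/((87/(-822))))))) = -2055*sqrt(239)/34307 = -0.93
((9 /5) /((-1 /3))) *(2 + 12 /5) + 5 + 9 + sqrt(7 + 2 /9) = -244 /25 + sqrt(65) /3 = -7.07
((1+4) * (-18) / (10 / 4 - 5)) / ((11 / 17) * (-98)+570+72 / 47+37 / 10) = 287640 / 4089443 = 0.07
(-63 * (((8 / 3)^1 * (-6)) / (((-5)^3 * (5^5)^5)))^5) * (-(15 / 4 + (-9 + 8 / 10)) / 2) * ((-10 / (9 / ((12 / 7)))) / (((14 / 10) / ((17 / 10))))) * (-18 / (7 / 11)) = -471189159936 / 3515577587298101067533452778557741590155921159779802768184132910622707868242287077009677886962890625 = -0.00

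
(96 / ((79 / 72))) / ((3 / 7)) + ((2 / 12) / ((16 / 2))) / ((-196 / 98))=1548209 / 7584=204.14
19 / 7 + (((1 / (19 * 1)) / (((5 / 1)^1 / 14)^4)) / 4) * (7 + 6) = 1099589 / 83125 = 13.23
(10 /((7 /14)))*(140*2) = 5600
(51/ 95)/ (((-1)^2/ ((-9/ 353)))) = -459/ 33535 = -0.01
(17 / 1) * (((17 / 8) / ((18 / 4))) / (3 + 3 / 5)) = 1445 / 648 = 2.23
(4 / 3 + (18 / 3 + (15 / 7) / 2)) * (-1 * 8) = -1412 / 21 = -67.24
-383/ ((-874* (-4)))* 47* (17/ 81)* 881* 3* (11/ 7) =-2965610747/ 660744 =-4488.29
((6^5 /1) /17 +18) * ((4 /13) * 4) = 129312 /221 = 585.12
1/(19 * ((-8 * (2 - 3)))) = 0.01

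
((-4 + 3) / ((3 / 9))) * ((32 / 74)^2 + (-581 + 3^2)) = 1715.44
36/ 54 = 2/ 3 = 0.67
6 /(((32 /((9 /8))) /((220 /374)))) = 0.12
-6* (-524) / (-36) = -262 / 3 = -87.33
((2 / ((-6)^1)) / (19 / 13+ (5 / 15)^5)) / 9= -117 / 4630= -0.03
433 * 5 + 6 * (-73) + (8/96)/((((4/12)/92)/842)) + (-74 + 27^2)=21748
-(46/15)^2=-2116/225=-9.40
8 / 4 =2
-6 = -6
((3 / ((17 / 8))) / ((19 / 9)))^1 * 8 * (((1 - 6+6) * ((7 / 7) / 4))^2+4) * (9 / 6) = 10530 / 323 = 32.60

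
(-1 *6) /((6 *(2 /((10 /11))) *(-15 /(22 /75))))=2 /225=0.01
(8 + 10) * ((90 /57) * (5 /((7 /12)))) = 32400 /133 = 243.61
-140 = -140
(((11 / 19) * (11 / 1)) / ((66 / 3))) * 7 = 77 / 38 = 2.03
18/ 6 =3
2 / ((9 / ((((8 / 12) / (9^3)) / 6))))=2 / 59049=0.00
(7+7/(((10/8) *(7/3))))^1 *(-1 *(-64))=3008/5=601.60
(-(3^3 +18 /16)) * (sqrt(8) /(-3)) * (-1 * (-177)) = 13275 * sqrt(2) /4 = 4693.42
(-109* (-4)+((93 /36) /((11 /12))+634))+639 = 18830 /11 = 1711.82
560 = 560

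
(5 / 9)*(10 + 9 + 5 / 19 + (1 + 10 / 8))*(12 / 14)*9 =92.20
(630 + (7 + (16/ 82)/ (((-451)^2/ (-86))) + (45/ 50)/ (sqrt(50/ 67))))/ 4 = 9*sqrt(134)/ 400 + 5312223229/ 33357764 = 159.51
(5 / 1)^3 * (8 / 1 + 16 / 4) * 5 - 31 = 7469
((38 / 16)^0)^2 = 1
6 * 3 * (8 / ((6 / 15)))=360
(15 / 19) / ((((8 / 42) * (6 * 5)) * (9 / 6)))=7 / 76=0.09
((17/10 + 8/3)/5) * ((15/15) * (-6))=-131/25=-5.24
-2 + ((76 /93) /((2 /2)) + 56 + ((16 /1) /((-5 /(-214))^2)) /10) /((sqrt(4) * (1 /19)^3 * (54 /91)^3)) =49036511.97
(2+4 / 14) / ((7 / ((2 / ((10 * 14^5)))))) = 1 / 8235430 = 0.00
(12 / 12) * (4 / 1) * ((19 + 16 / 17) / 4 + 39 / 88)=8121 / 374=21.71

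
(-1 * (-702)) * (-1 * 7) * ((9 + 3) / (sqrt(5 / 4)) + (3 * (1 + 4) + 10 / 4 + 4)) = -158393.58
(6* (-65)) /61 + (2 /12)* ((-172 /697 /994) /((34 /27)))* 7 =-656221227 /102636038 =-6.39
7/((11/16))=112/11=10.18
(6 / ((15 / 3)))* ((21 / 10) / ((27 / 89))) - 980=-72877 / 75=-971.69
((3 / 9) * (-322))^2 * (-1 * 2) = -23040.89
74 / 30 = 37 / 15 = 2.47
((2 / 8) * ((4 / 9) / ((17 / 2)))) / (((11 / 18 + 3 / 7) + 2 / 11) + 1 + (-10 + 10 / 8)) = -616 / 307649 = -0.00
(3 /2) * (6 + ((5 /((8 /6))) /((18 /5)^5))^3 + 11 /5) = 12.30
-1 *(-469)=469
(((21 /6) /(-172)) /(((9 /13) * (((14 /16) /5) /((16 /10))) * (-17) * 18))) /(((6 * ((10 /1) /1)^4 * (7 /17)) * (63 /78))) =169 /3840007500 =0.00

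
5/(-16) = -5/16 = -0.31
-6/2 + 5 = 2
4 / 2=2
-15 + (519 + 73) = 577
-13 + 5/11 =-138/11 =-12.55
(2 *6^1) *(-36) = -432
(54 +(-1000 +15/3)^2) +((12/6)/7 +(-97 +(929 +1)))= 6936386/7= 990912.29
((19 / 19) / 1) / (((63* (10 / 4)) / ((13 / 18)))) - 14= -39677 / 2835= -14.00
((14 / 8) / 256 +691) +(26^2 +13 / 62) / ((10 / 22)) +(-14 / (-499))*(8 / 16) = 34510883067 / 15840256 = 2178.68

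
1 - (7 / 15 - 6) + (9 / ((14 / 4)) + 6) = 1586 / 105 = 15.10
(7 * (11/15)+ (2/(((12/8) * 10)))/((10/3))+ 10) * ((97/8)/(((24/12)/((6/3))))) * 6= 55193/50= 1103.86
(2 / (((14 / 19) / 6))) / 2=57 / 7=8.14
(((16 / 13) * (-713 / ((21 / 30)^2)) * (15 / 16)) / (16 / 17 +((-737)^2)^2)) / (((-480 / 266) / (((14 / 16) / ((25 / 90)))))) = 3454485 / 347745047073008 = 0.00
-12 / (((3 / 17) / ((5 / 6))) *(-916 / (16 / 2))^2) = -680 / 157323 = -0.00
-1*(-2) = 2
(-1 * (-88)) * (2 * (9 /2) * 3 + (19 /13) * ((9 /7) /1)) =2541.36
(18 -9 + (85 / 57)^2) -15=-12269 / 3249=-3.78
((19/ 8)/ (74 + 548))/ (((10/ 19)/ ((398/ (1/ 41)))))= 2945399/ 24880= 118.38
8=8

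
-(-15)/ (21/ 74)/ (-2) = -185/ 7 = -26.43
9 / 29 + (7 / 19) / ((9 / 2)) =1945 / 4959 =0.39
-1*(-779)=779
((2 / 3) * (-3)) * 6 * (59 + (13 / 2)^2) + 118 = -1097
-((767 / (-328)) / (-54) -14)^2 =-194.79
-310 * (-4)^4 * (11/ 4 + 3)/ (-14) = 228160/ 7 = 32594.29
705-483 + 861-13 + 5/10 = 2141/2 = 1070.50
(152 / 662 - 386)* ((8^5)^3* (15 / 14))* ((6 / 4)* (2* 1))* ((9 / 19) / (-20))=45488511279232450560 / 44023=1033289673107976.52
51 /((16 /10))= 255 /8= 31.88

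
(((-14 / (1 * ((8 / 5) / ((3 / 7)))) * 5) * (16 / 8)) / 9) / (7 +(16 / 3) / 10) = -125 / 226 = -0.55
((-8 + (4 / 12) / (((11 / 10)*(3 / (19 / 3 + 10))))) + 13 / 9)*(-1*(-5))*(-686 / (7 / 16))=11422880 / 297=38460.88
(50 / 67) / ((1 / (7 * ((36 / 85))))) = 2520 / 1139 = 2.21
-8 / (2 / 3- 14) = 3 / 5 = 0.60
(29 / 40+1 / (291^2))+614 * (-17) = -35353555331 / 3387240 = -10437.27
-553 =-553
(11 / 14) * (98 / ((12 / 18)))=231 / 2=115.50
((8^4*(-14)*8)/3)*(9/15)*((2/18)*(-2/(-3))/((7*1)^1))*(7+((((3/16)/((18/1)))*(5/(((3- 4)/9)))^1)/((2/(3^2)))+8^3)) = -22583296/45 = -501851.02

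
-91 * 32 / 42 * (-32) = 6656 / 3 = 2218.67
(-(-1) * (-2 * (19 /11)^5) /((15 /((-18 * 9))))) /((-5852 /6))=-21112002 /62004635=-0.34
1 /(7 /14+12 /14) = 14 /19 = 0.74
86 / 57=1.51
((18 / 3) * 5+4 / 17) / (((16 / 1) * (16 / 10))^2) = 6425 / 139264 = 0.05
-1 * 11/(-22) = 1/2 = 0.50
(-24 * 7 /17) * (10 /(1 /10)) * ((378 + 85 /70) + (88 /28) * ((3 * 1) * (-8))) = -5103600 /17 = -300211.76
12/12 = 1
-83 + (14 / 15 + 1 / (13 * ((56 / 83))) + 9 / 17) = -15115411 / 185640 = -81.42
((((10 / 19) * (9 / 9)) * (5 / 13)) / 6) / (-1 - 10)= -25 / 8151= -0.00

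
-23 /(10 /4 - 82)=46 /159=0.29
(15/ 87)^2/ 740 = 5/ 124468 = 0.00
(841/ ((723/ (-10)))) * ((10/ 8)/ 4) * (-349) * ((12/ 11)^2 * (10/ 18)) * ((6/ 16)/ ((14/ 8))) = 36688625/ 204127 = 179.73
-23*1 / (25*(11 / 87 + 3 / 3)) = -0.82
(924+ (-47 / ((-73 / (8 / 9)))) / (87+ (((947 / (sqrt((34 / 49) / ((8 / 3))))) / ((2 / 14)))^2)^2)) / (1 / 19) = 95072004586827270608996020 / 5415356834519666815159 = 17556.00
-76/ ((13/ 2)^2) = -304/ 169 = -1.80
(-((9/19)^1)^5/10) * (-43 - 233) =8148762/12380495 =0.66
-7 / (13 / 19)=-133 / 13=-10.23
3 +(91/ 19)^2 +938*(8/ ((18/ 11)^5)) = 28373253431/ 42633378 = 665.52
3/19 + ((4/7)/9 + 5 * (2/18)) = 310/399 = 0.78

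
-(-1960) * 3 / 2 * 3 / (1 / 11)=97020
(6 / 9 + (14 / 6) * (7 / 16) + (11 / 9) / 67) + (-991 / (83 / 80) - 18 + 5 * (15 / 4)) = -762926921 / 800784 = -952.72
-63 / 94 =-0.67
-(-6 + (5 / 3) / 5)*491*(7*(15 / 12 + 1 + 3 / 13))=2512447 / 52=48316.29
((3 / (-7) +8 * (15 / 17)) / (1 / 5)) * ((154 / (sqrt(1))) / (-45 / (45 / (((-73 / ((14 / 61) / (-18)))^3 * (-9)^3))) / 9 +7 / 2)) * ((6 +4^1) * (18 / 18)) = 595379400 / 177275839073252699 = 0.00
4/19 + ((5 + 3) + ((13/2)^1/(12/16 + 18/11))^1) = 21814/1995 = 10.93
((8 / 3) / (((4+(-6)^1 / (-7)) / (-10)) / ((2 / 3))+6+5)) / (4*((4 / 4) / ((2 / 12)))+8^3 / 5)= 350 / 170403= 0.00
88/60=22/15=1.47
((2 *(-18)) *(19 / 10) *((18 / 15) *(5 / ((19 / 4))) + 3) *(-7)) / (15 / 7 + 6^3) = 23814 / 2545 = 9.36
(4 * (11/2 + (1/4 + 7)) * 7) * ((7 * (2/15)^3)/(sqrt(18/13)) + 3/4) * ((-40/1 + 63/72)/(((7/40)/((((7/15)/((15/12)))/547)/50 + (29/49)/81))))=-52852944937/120613500 - 211411779748 * sqrt(26)/130844109375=-446.44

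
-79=-79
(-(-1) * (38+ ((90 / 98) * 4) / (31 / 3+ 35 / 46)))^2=8268856815844 / 5627850361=1469.27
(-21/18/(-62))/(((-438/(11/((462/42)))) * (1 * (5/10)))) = -7/81468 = -0.00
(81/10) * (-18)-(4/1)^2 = -809/5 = -161.80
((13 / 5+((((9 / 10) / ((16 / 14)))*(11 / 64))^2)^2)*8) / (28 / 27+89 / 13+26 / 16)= 627214899017538351 / 286678329589760000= 2.19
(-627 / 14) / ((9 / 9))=-627 / 14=-44.79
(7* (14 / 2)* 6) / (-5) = -294 / 5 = -58.80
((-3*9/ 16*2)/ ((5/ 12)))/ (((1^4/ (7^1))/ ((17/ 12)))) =-3213/ 40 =-80.32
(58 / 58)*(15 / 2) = 15 / 2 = 7.50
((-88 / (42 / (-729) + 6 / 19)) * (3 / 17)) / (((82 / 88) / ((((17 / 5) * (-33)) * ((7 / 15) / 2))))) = 258099534 / 152725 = 1689.96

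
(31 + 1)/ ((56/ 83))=332/ 7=47.43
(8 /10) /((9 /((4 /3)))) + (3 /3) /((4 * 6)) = 173 /1080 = 0.16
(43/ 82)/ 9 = 0.06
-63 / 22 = -2.86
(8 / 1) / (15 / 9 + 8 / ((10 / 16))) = 120 / 217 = 0.55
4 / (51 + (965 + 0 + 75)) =0.00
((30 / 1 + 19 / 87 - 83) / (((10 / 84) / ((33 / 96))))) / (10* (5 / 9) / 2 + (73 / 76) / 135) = -45347148 / 828617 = -54.73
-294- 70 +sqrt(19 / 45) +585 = sqrt(95) / 15 +221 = 221.65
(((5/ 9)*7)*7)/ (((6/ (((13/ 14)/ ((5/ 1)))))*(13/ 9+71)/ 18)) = 273/ 1304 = 0.21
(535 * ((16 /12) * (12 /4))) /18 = 1070 /9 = 118.89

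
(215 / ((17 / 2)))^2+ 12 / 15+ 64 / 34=928376 / 1445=642.47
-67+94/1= 27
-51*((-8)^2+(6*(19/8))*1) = -15963/4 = -3990.75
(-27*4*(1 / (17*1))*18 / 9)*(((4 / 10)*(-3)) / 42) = 216 / 595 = 0.36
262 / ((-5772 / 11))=-1441 / 2886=-0.50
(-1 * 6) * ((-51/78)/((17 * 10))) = 3/130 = 0.02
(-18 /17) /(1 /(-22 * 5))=1980 /17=116.47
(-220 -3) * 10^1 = -2230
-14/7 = -2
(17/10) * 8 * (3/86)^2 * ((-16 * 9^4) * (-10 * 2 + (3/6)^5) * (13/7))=8338840731/129430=64427.42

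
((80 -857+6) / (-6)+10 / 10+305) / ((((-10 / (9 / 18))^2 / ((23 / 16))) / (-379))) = -591.80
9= 9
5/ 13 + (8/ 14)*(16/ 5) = 1007/ 455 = 2.21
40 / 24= 5 / 3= 1.67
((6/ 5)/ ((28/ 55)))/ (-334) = -33/ 4676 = -0.01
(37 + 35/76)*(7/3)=6643/76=87.41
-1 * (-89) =89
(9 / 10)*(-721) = -6489 / 10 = -648.90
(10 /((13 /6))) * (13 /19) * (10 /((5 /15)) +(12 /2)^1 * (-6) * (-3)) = 8280 /19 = 435.79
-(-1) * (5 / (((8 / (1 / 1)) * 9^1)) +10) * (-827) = -599575 / 72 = -8327.43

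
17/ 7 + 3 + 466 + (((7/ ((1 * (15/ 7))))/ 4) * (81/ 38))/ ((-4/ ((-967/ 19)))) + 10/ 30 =493.91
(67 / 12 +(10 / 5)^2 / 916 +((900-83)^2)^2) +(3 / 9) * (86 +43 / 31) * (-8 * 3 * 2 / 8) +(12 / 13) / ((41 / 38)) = 20229905647155188165 / 45405204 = 445541564952.67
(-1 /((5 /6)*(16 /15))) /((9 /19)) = -19 /8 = -2.38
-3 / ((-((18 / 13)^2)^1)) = 169 / 108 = 1.56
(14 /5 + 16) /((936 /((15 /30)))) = 47 /4680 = 0.01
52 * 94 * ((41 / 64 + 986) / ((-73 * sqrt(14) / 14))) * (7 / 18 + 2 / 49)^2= -75916423115 * sqrt(14) / 6223392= -45642.83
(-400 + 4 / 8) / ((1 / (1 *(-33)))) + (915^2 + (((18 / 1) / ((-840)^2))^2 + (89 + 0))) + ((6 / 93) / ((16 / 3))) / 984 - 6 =1661068957653771271 / 1953069440000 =850491.50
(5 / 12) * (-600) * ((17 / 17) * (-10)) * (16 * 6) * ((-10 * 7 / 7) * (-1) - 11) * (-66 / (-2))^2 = -261360000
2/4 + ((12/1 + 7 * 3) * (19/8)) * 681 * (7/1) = 2988913/8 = 373614.12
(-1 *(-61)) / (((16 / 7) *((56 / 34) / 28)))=7259 / 16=453.69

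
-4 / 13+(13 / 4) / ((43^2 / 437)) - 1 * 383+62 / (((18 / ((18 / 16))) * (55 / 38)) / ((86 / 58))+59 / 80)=-2994519347145 / 7906346188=-378.75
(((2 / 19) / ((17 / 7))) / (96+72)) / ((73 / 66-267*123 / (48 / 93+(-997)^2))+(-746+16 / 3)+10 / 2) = -17839855 / 50795150971754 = -0.00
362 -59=303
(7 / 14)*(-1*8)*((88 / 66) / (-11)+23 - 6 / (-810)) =-135944 / 1485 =-91.54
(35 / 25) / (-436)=-7 / 2180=-0.00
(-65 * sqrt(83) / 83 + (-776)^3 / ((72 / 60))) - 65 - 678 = -389407896.80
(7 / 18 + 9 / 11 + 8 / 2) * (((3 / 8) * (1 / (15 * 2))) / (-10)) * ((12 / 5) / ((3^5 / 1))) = -0.00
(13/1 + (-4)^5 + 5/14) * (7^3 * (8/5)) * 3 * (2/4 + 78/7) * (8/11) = -774912432/55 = -14089316.95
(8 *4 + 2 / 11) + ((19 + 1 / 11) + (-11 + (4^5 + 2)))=11729 / 11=1066.27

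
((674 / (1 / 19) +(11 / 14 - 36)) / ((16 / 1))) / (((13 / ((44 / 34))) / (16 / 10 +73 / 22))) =96725931 / 247520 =390.78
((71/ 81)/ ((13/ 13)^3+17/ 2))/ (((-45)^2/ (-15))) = -142/ 207765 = -0.00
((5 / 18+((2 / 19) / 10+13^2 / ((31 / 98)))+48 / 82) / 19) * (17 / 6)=19772031271 / 247768740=79.80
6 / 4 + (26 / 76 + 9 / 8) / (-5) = 917 / 760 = 1.21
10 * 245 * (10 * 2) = 49000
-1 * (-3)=3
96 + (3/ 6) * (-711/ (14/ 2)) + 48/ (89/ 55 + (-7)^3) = 1481031/ 32858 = 45.07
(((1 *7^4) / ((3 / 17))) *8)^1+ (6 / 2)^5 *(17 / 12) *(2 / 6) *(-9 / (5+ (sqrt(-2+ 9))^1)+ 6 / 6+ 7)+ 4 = 459 *sqrt(7) / 8+ 2627531 / 24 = 109632.26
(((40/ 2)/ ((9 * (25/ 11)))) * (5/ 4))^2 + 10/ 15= 175/ 81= 2.16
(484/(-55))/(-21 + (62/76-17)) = 1672/7065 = 0.24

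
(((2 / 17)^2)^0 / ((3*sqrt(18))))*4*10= 20*sqrt(2) / 9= 3.14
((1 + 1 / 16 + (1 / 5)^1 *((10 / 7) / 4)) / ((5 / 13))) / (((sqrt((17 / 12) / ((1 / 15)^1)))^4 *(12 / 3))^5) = 105664 / 689060415192529296875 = 0.00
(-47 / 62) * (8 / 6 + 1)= -329 / 186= -1.77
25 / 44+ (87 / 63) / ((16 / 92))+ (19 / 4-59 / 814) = 450809 / 34188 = 13.19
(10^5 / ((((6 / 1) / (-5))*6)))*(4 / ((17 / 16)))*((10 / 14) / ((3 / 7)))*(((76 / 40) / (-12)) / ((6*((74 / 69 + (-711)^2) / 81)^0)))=9500000 / 4131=2299.69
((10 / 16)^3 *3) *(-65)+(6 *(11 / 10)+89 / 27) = -37.71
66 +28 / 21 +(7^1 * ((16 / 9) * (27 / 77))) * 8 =3374 / 33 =102.24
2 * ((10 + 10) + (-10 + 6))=32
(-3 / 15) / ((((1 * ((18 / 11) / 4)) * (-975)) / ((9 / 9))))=0.00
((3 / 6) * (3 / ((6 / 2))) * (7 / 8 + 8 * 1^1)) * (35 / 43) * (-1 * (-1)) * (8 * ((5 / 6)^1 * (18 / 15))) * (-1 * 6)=-7455 / 43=-173.37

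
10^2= 100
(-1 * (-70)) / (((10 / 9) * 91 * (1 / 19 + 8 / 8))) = 171 / 260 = 0.66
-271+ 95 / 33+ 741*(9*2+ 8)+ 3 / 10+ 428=6410639 / 330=19426.18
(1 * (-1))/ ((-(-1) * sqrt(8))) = -0.35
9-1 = 8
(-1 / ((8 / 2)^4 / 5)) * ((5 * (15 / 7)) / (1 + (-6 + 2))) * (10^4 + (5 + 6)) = 1251375 / 1792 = 698.31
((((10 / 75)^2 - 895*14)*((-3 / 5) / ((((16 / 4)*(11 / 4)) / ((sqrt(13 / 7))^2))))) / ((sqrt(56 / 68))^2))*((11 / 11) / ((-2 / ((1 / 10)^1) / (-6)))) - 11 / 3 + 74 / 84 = 154824904 / 336875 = 459.59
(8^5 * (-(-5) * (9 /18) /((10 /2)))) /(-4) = -4096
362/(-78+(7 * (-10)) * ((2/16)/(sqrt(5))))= -451776/97099+10136 * sqrt(5)/97099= -4.42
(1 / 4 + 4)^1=17 / 4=4.25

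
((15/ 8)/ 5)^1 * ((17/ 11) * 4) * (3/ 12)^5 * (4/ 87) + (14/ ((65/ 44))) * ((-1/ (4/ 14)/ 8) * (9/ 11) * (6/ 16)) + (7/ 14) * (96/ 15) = 4093629/ 2123264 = 1.93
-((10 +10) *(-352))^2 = -49561600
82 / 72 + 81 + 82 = 5909 / 36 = 164.14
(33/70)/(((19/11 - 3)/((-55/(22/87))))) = 31581/392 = 80.56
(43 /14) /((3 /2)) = 43 /21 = 2.05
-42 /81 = -14 /27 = -0.52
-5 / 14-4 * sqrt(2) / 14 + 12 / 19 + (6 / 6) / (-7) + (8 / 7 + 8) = 2467 / 266-2 * sqrt(2) / 7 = 8.87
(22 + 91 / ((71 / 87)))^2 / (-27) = -89851441 / 136107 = -660.15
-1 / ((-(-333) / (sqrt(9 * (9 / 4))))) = -1 / 74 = -0.01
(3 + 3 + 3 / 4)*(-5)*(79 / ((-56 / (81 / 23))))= 863865 / 5152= 167.68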